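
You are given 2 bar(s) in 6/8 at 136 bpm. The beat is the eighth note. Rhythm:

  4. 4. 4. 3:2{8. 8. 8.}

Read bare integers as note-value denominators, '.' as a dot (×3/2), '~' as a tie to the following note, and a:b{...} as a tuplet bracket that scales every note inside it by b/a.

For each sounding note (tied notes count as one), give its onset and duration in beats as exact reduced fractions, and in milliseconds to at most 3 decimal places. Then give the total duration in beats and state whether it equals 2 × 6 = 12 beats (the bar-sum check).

1) 0.0ms=0b +1323.529ms=3b
2) 1323.529ms=3b +1323.529ms=3b
3) 2647.059ms=6b +1323.529ms=3b
4) 3970.588ms=9b +441.176ms=1b
5) 4411.765ms=10b +441.176ms=1b
6) 4852.941ms=11b +441.176ms=1b
Σ=12b of 12 (136bpm 6/8) — PASS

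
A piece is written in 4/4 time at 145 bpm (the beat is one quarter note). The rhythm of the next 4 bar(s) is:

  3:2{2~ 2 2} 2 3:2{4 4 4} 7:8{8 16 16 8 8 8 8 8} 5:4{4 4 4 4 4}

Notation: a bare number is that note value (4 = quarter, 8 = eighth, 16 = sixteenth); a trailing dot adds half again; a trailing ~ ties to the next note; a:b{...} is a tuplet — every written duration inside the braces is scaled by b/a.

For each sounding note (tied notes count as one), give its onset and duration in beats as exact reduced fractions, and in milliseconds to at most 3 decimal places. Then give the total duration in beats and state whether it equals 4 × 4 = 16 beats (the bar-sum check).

1) 0.0ms=0b +1103.448ms=8/3b
2) 1103.448ms=8/3b +551.724ms=4/3b
3) 1655.172ms=4b +827.586ms=2b
4) 2482.759ms=6b +275.862ms=2/3b
5) 2758.621ms=20/3b +275.862ms=2/3b
6) 3034.483ms=22/3b +275.862ms=2/3b
7) 3310.345ms=8b +236.453ms=4/7b
8) 3546.798ms=60/7b +118.227ms=2/7b
9) 3665.025ms=62/7b +118.227ms=2/7b
10) 3783.251ms=64/7b +236.453ms=4/7b
11) 4019.704ms=68/7b +236.453ms=4/7b
12) 4256.158ms=72/7b +236.453ms=4/7b
13) 4492.611ms=76/7b +236.453ms=4/7b
14) 4729.064ms=80/7b +236.453ms=4/7b
15) 4965.517ms=12b +331.034ms=4/5b
16) 5296.552ms=64/5b +331.034ms=4/5b
17) 5627.586ms=68/5b +331.034ms=4/5b
18) 5958.621ms=72/5b +331.034ms=4/5b
19) 6289.655ms=76/5b +331.034ms=4/5b
Σ=16b of 16 (145bpm 4/4) — PASS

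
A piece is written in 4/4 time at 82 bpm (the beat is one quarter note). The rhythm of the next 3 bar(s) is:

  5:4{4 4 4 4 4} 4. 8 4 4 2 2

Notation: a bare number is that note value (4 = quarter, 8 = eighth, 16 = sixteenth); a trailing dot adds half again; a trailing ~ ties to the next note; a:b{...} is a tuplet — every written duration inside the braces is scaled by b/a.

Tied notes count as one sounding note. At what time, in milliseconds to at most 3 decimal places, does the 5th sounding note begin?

1. 0.0ms @ 0 + 585.366ms (4/5)
2. 585.366ms @ 4/5 + 585.366ms (4/5)
3. 1170.732ms @ 8/5 + 585.366ms (4/5)
4. 1756.098ms @ 12/5 + 585.366ms (4/5)
5. 2341.463ms @ 16/5 + 585.366ms (4/5)
6. 2926.829ms @ 4 + 1097.561ms (3/2)
7. 4024.39ms @ 11/2 + 365.854ms (1/2)
8. 4390.244ms @ 6 + 731.707ms (1)
9. 5121.951ms @ 7 + 731.707ms (1)
10. 5853.659ms @ 8 + 1463.415ms (2)
11. 7317.073ms @ 10 + 1463.415ms (2)

note 5 onset = 16/5b = 2341.463ms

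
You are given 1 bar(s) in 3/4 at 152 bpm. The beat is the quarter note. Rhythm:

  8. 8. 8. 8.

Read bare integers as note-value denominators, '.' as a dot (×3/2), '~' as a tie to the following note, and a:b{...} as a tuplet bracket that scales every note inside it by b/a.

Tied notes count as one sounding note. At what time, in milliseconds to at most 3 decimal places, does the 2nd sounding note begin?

1. 0.0ms @ 0 + 296.053ms (3/4)
2. 296.053ms @ 3/4 + 296.053ms (3/4)
3. 592.105ms @ 3/2 + 296.053ms (3/4)
4. 888.158ms @ 9/4 + 296.053ms (3/4)

note 2 onset = 3/4b = 296.053ms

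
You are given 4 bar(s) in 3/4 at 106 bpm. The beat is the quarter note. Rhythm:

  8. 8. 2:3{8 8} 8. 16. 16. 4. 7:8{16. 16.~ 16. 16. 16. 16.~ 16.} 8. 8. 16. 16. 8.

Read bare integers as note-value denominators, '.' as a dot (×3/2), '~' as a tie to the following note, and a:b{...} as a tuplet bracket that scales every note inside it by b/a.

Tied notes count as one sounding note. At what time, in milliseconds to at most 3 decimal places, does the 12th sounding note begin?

1. 0.0ms @ 0 + 424.528ms (3/4)
2. 424.528ms @ 3/4 + 424.528ms (3/4)
3. 849.057ms @ 3/2 + 424.528ms (3/4)
4. 1273.585ms @ 9/4 + 424.528ms (3/4)
5. 1698.113ms @ 3 + 424.528ms (3/4)
6. 2122.642ms @ 15/4 + 212.264ms (3/8)
7. 2334.906ms @ 33/8 + 212.264ms (3/8)
8. 2547.17ms @ 9/2 + 849.057ms (3/2)
9. 3396.226ms @ 6 + 242.588ms (3/7)
10. 3638.814ms @ 45/7 + 485.175ms (6/7)
11. 4123.989ms @ 51/7 + 242.588ms (3/7)
12. 4366.577ms @ 54/7 + 242.588ms (3/7)
13. 4609.164ms @ 57/7 + 485.175ms (6/7)
14. 5094.34ms @ 9 + 424.528ms (3/4)
15. 5518.868ms @ 39/4 + 424.528ms (3/4)
16. 5943.396ms @ 21/2 + 212.264ms (3/8)
17. 6155.66ms @ 87/8 + 212.264ms (3/8)
18. 6367.925ms @ 45/4 + 424.528ms (3/4)

note 12 onset = 54/7b = 4366.577ms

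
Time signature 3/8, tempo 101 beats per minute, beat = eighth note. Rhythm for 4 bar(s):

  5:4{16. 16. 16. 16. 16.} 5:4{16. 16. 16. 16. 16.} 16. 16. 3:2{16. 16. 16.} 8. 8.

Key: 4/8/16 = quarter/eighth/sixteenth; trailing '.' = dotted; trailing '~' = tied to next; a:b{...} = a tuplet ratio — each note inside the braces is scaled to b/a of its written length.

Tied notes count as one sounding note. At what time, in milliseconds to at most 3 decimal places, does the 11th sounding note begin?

note 11 onset = 6b = 3564.356ms

1. 0.0ms @ 0 + 356.436ms (3/5)
2. 356.436ms @ 3/5 + 356.436ms (3/5)
3. 712.871ms @ 6/5 + 356.436ms (3/5)
4. 1069.307ms @ 9/5 + 356.436ms (3/5)
5. 1425.743ms @ 12/5 + 356.436ms (3/5)
6. 1782.178ms @ 3 + 356.436ms (3/5)
7. 2138.614ms @ 18/5 + 356.436ms (3/5)
8. 2495.05ms @ 21/5 + 356.436ms (3/5)
9. 2851.485ms @ 24/5 + 356.436ms (3/5)
10. 3207.921ms @ 27/5 + 356.436ms (3/5)
11. 3564.356ms @ 6 + 445.545ms (3/4)
12. 4009.901ms @ 27/4 + 445.545ms (3/4)
13. 4455.446ms @ 15/2 + 297.03ms (1/2)
14. 4752.475ms @ 8 + 297.03ms (1/2)
15. 5049.505ms @ 17/2 + 297.03ms (1/2)
16. 5346.535ms @ 9 + 891.089ms (3/2)
17. 6237.624ms @ 21/2 + 891.089ms (3/2)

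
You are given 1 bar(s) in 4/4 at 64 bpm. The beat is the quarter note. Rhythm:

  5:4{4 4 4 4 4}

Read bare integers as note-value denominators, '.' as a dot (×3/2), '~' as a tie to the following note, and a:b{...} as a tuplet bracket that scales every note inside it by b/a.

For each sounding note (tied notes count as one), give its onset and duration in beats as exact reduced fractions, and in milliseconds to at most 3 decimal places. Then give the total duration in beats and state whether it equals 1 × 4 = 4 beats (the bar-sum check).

1) 0.0ms=0b +750.0ms=4/5b
2) 750.0ms=4/5b +750.0ms=4/5b
3) 1500.0ms=8/5b +750.0ms=4/5b
4) 2250.0ms=12/5b +750.0ms=4/5b
5) 3000.0ms=16/5b +750.0ms=4/5b
Σ=4b of 4 (64bpm 4/4) — PASS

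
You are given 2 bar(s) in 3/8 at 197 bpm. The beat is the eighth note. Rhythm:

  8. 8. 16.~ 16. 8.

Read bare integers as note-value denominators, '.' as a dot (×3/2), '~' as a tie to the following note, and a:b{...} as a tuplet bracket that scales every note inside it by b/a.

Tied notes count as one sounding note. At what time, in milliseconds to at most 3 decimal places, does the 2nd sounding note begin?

note 2 onset = 3/2b = 456.853ms

1. 0.0ms @ 0 + 456.853ms (3/2)
2. 456.853ms @ 3/2 + 456.853ms (3/2)
3. 913.706ms @ 3 + 456.853ms (3/2)
4. 1370.558ms @ 9/2 + 456.853ms (3/2)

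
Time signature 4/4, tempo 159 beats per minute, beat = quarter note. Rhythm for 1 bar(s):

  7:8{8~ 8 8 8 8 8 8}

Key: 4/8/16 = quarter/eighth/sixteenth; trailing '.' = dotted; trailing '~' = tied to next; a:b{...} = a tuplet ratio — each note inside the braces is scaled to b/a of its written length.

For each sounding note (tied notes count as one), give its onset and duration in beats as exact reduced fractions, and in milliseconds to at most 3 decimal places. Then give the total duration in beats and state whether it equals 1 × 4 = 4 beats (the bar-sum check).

1) 0.0ms=0b +431.267ms=8/7b
2) 431.267ms=8/7b +215.633ms=4/7b
3) 646.9ms=12/7b +215.633ms=4/7b
4) 862.534ms=16/7b +215.633ms=4/7b
5) 1078.167ms=20/7b +215.633ms=4/7b
6) 1293.801ms=24/7b +215.633ms=4/7b
Σ=4b of 4 (159bpm 4/4) — PASS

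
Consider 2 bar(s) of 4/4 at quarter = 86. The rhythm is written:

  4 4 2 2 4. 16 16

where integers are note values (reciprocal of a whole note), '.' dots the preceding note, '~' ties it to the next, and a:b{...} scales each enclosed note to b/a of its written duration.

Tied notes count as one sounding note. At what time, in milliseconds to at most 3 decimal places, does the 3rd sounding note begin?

1. 0.0ms @ 0 + 697.674ms (1)
2. 697.674ms @ 1 + 697.674ms (1)
3. 1395.349ms @ 2 + 1395.349ms (2)
4. 2790.698ms @ 4 + 1395.349ms (2)
5. 4186.047ms @ 6 + 1046.512ms (3/2)
6. 5232.558ms @ 15/2 + 174.419ms (1/4)
7. 5406.977ms @ 31/4 + 174.419ms (1/4)

note 3 onset = 2b = 1395.349ms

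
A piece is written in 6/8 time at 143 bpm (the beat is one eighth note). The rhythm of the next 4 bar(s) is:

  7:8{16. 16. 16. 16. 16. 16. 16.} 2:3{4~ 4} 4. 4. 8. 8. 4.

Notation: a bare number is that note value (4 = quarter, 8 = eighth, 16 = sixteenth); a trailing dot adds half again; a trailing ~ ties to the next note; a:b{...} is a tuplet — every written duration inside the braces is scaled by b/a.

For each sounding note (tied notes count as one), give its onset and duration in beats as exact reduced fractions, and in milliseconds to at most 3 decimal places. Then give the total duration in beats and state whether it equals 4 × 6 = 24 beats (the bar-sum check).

1) 0.0ms=0b +359.64ms=6/7b
2) 359.64ms=6/7b +359.64ms=6/7b
3) 719.281ms=12/7b +359.64ms=6/7b
4) 1078.921ms=18/7b +359.64ms=6/7b
5) 1438.561ms=24/7b +359.64ms=6/7b
6) 1798.202ms=30/7b +359.64ms=6/7b
7) 2157.842ms=36/7b +359.64ms=6/7b
8) 2517.483ms=6b +2517.483ms=6b
9) 5034.965ms=12b +1258.741ms=3b
10) 6293.706ms=15b +1258.741ms=3b
11) 7552.448ms=18b +629.371ms=3/2b
12) 8181.818ms=39/2b +629.371ms=3/2b
13) 8811.189ms=21b +1258.741ms=3b
Σ=24b of 24 (143bpm 6/8) — PASS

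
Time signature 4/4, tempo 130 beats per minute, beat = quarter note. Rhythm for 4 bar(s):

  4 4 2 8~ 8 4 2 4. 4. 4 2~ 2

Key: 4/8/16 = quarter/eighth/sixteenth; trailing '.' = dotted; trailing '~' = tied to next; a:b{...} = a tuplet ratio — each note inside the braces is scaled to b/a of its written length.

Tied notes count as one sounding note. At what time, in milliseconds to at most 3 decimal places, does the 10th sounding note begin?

1. 0.0ms @ 0 + 461.538ms (1)
2. 461.538ms @ 1 + 461.538ms (1)
3. 923.077ms @ 2 + 923.077ms (2)
4. 1846.154ms @ 4 + 461.538ms (1)
5. 2307.692ms @ 5 + 461.538ms (1)
6. 2769.231ms @ 6 + 923.077ms (2)
7. 3692.308ms @ 8 + 692.308ms (3/2)
8. 4384.615ms @ 19/2 + 692.308ms (3/2)
9. 5076.923ms @ 11 + 461.538ms (1)
10. 5538.462ms @ 12 + 1846.154ms (4)

note 10 onset = 12b = 5538.462ms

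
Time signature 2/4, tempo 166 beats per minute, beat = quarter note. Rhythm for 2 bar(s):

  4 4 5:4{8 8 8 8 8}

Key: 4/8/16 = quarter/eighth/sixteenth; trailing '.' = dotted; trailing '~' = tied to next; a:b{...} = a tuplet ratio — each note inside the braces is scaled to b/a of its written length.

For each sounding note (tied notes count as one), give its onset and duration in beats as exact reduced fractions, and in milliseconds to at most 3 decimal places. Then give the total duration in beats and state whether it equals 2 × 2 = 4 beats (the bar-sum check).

1) 0.0ms=0b +361.446ms=1b
2) 361.446ms=1b +361.446ms=1b
3) 722.892ms=2b +144.578ms=2/5b
4) 867.47ms=12/5b +144.578ms=2/5b
5) 1012.048ms=14/5b +144.578ms=2/5b
6) 1156.627ms=16/5b +144.578ms=2/5b
7) 1301.205ms=18/5b +144.578ms=2/5b
Σ=4b of 4 (166bpm 2/4) — PASS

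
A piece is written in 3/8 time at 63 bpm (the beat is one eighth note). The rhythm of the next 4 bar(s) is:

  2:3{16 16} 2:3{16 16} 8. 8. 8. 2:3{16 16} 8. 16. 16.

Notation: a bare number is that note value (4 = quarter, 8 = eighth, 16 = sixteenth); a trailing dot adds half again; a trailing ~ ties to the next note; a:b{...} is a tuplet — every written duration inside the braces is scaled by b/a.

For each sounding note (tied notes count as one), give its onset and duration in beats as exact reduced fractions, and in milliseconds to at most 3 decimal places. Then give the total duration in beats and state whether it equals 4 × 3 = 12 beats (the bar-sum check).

1) 0.0ms=0b +714.286ms=3/4b
2) 714.286ms=3/4b +714.286ms=3/4b
3) 1428.571ms=3/2b +714.286ms=3/4b
4) 2142.857ms=9/4b +714.286ms=3/4b
5) 2857.143ms=3b +1428.571ms=3/2b
6) 4285.714ms=9/2b +1428.571ms=3/2b
7) 5714.286ms=6b +1428.571ms=3/2b
8) 7142.857ms=15/2b +714.286ms=3/4b
9) 7857.143ms=33/4b +714.286ms=3/4b
10) 8571.429ms=9b +1428.571ms=3/2b
11) 10000.0ms=21/2b +714.286ms=3/4b
12) 10714.286ms=45/4b +714.286ms=3/4b
Σ=12b of 12 (63bpm 3/8) — PASS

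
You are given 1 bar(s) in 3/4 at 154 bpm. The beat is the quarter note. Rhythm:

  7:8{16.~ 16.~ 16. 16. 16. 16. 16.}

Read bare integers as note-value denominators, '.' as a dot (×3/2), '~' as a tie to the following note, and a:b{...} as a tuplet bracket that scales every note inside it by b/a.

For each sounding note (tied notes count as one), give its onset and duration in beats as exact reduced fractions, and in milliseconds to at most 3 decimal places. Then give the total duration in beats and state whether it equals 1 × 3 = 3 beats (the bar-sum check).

1) 0.0ms=0b +500.928ms=9/7b
2) 500.928ms=9/7b +166.976ms=3/7b
3) 667.904ms=12/7b +166.976ms=3/7b
4) 834.879ms=15/7b +166.976ms=3/7b
5) 1001.855ms=18/7b +166.976ms=3/7b
Σ=3b of 3 (154bpm 3/4) — PASS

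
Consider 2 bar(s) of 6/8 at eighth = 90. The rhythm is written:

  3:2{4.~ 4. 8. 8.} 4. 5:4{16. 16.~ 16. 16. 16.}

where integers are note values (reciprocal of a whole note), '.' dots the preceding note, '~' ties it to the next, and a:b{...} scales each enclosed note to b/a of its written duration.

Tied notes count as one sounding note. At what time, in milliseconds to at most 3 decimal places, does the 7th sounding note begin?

1. 0.0ms @ 0 + 2666.667ms (4)
2. 2666.667ms @ 4 + 666.667ms (1)
3. 3333.333ms @ 5 + 666.667ms (1)
4. 4000.0ms @ 6 + 2000.0ms (3)
5. 6000.0ms @ 9 + 400.0ms (3/5)
6. 6400.0ms @ 48/5 + 800.0ms (6/5)
7. 7200.0ms @ 54/5 + 400.0ms (3/5)
8. 7600.0ms @ 57/5 + 400.0ms (3/5)

note 7 onset = 54/5b = 7200.0ms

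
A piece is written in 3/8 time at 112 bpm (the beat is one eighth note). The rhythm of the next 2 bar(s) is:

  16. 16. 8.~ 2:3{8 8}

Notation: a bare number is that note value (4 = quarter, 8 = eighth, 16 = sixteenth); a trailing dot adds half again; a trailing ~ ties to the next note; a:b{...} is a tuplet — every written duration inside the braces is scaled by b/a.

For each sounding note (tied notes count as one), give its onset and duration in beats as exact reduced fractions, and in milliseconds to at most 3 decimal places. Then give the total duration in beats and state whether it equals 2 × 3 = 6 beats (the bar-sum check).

1) 0.0ms=0b +401.786ms=3/4b
2) 401.786ms=3/4b +401.786ms=3/4b
3) 803.571ms=3/2b +1607.143ms=3b
4) 2410.714ms=9/2b +803.571ms=3/2b
Σ=6b of 6 (112bpm 3/8) — PASS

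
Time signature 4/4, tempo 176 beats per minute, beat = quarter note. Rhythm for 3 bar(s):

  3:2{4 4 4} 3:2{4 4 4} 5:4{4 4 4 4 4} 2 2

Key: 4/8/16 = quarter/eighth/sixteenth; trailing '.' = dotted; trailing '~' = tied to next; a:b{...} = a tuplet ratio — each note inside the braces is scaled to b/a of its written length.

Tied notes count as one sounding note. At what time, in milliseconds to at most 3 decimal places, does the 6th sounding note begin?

1. 0.0ms @ 0 + 227.273ms (2/3)
2. 227.273ms @ 2/3 + 227.273ms (2/3)
3. 454.545ms @ 4/3 + 227.273ms (2/3)
4. 681.818ms @ 2 + 227.273ms (2/3)
5. 909.091ms @ 8/3 + 227.273ms (2/3)
6. 1136.364ms @ 10/3 + 227.273ms (2/3)
7. 1363.636ms @ 4 + 272.727ms (4/5)
8. 1636.364ms @ 24/5 + 272.727ms (4/5)
9. 1909.091ms @ 28/5 + 272.727ms (4/5)
10. 2181.818ms @ 32/5 + 272.727ms (4/5)
11. 2454.545ms @ 36/5 + 272.727ms (4/5)
12. 2727.273ms @ 8 + 681.818ms (2)
13. 3409.091ms @ 10 + 681.818ms (2)

note 6 onset = 10/3b = 1136.364ms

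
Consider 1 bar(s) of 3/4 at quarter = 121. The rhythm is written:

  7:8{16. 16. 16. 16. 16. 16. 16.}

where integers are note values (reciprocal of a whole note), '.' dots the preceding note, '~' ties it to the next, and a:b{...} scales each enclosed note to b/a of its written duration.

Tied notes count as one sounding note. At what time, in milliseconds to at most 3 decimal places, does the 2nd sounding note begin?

1. 0.0ms @ 0 + 212.515ms (3/7)
2. 212.515ms @ 3/7 + 212.515ms (3/7)
3. 425.03ms @ 6/7 + 212.515ms (3/7)
4. 637.544ms @ 9/7 + 212.515ms (3/7)
5. 850.059ms @ 12/7 + 212.515ms (3/7)
6. 1062.574ms @ 15/7 + 212.515ms (3/7)
7. 1275.089ms @ 18/7 + 212.515ms (3/7)

note 2 onset = 3/7b = 212.515ms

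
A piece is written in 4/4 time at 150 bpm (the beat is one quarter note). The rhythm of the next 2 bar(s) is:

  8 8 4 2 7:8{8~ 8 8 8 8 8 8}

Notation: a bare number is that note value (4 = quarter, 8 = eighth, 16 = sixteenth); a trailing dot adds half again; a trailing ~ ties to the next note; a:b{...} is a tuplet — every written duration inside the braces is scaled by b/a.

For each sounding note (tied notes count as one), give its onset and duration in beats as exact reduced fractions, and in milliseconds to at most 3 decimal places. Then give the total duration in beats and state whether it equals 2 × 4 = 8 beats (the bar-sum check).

1) 0.0ms=0b +200.0ms=1/2b
2) 200.0ms=1/2b +200.0ms=1/2b
3) 400.0ms=1b +400.0ms=1b
4) 800.0ms=2b +800.0ms=2b
5) 1600.0ms=4b +457.143ms=8/7b
6) 2057.143ms=36/7b +228.571ms=4/7b
7) 2285.714ms=40/7b +228.571ms=4/7b
8) 2514.286ms=44/7b +228.571ms=4/7b
9) 2742.857ms=48/7b +228.571ms=4/7b
10) 2971.429ms=52/7b +228.571ms=4/7b
Σ=8b of 8 (150bpm 4/4) — PASS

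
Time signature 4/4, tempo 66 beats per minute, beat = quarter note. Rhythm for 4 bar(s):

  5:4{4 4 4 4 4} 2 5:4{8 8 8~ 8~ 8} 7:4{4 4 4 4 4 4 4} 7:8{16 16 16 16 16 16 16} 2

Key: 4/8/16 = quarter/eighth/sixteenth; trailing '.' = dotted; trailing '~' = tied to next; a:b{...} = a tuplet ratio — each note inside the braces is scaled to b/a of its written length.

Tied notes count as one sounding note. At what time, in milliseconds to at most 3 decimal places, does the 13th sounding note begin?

note 13 onset = 68/7b = 8831.169ms

1. 0.0ms @ 0 + 727.273ms (4/5)
2. 727.273ms @ 4/5 + 727.273ms (4/5)
3. 1454.545ms @ 8/5 + 727.273ms (4/5)
4. 2181.818ms @ 12/5 + 727.273ms (4/5)
5. 2909.091ms @ 16/5 + 727.273ms (4/5)
6. 3636.364ms @ 4 + 1818.182ms (2)
7. 5454.545ms @ 6 + 363.636ms (2/5)
8. 5818.182ms @ 32/5 + 363.636ms (2/5)
9. 6181.818ms @ 34/5 + 1090.909ms (6/5)
10. 7272.727ms @ 8 + 519.481ms (4/7)
11. 7792.208ms @ 60/7 + 519.481ms (4/7)
12. 8311.688ms @ 64/7 + 519.481ms (4/7)
13. 8831.169ms @ 68/7 + 519.481ms (4/7)
14. 9350.649ms @ 72/7 + 519.481ms (4/7)
15. 9870.13ms @ 76/7 + 519.481ms (4/7)
16. 10389.61ms @ 80/7 + 519.481ms (4/7)
17. 10909.091ms @ 12 + 259.74ms (2/7)
18. 11168.831ms @ 86/7 + 259.74ms (2/7)
19. 11428.571ms @ 88/7 + 259.74ms (2/7)
20. 11688.312ms @ 90/7 + 259.74ms (2/7)
21. 11948.052ms @ 92/7 + 259.74ms (2/7)
22. 12207.792ms @ 94/7 + 259.74ms (2/7)
23. 12467.532ms @ 96/7 + 259.74ms (2/7)
24. 12727.273ms @ 14 + 1818.182ms (2)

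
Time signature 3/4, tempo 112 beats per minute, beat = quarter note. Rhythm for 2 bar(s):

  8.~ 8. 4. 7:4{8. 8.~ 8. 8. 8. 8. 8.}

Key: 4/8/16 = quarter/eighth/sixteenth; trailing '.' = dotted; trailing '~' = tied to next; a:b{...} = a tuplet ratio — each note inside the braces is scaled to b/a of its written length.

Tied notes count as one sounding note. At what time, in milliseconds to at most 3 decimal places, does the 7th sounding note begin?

1. 0.0ms @ 0 + 803.571ms (3/2)
2. 803.571ms @ 3/2 + 803.571ms (3/2)
3. 1607.143ms @ 3 + 229.592ms (3/7)
4. 1836.735ms @ 24/7 + 459.184ms (6/7)
5. 2295.918ms @ 30/7 + 229.592ms (3/7)
6. 2525.51ms @ 33/7 + 229.592ms (3/7)
7. 2755.102ms @ 36/7 + 229.592ms (3/7)
8. 2984.694ms @ 39/7 + 229.592ms (3/7)

note 7 onset = 36/7b = 2755.102ms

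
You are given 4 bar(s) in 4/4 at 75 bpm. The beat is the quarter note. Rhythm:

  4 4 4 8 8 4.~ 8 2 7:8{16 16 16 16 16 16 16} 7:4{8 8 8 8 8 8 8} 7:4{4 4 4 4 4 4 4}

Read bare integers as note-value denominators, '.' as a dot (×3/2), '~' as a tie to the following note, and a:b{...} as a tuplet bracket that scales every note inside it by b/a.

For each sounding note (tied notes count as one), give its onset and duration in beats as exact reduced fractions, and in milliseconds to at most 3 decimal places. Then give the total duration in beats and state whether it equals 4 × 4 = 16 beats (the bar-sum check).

1) 0.0ms=0b +800.0ms=1b
2) 800.0ms=1b +800.0ms=1b
3) 1600.0ms=2b +800.0ms=1b
4) 2400.0ms=3b +400.0ms=1/2b
5) 2800.0ms=7/2b +400.0ms=1/2b
6) 3200.0ms=4b +1600.0ms=2b
7) 4800.0ms=6b +1600.0ms=2b
8) 6400.0ms=8b +228.571ms=2/7b
9) 6628.571ms=58/7b +228.571ms=2/7b
10) 6857.143ms=60/7b +228.571ms=2/7b
11) 7085.714ms=62/7b +228.571ms=2/7b
12) 7314.286ms=64/7b +228.571ms=2/7b
13) 7542.857ms=66/7b +228.571ms=2/7b
14) 7771.429ms=68/7b +228.571ms=2/7b
15) 8000.0ms=10b +228.571ms=2/7b
16) 8228.571ms=72/7b +228.571ms=2/7b
17) 8457.143ms=74/7b +228.571ms=2/7b
18) 8685.714ms=76/7b +228.571ms=2/7b
19) 8914.286ms=78/7b +228.571ms=2/7b
20) 9142.857ms=80/7b +228.571ms=2/7b
21) 9371.429ms=82/7b +228.571ms=2/7b
22) 9600.0ms=12b +457.143ms=4/7b
23) 10057.143ms=88/7b +457.143ms=4/7b
24) 10514.286ms=92/7b +457.143ms=4/7b
25) 10971.429ms=96/7b +457.143ms=4/7b
26) 11428.571ms=100/7b +457.143ms=4/7b
27) 11885.714ms=104/7b +457.143ms=4/7b
28) 12342.857ms=108/7b +457.143ms=4/7b
Σ=16b of 16 (75bpm 4/4) — PASS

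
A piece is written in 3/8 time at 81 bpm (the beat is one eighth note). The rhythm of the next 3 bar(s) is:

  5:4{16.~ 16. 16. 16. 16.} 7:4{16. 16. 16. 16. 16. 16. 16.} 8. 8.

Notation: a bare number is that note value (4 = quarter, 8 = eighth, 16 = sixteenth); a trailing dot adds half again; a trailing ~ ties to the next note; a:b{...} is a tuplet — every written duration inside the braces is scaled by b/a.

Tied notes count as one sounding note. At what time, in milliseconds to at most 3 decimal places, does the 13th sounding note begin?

note 13 onset = 15/2b = 5555.556ms

1. 0.0ms @ 0 + 888.889ms (6/5)
2. 888.889ms @ 6/5 + 444.444ms (3/5)
3. 1333.333ms @ 9/5 + 444.444ms (3/5)
4. 1777.778ms @ 12/5 + 444.444ms (3/5)
5. 2222.222ms @ 3 + 317.46ms (3/7)
6. 2539.683ms @ 24/7 + 317.46ms (3/7)
7. 2857.143ms @ 27/7 + 317.46ms (3/7)
8. 3174.603ms @ 30/7 + 317.46ms (3/7)
9. 3492.063ms @ 33/7 + 317.46ms (3/7)
10. 3809.524ms @ 36/7 + 317.46ms (3/7)
11. 4126.984ms @ 39/7 + 317.46ms (3/7)
12. 4444.444ms @ 6 + 1111.111ms (3/2)
13. 5555.556ms @ 15/2 + 1111.111ms (3/2)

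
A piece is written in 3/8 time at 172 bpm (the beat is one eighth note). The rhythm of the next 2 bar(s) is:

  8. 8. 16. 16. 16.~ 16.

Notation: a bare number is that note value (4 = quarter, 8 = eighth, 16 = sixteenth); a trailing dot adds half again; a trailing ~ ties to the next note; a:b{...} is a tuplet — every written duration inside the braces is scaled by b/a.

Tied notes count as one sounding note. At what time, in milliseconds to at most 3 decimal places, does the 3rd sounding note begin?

note 3 onset = 3b = 1046.512ms

1. 0.0ms @ 0 + 523.256ms (3/2)
2. 523.256ms @ 3/2 + 523.256ms (3/2)
3. 1046.512ms @ 3 + 261.628ms (3/4)
4. 1308.14ms @ 15/4 + 261.628ms (3/4)
5. 1569.767ms @ 9/2 + 523.256ms (3/2)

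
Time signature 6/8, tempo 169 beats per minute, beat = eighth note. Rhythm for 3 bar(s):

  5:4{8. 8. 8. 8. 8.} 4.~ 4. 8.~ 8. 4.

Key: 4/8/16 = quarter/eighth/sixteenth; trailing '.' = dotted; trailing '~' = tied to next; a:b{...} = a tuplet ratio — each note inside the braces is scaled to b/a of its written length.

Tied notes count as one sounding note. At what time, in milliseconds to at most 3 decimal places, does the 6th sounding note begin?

1. 0.0ms @ 0 + 426.036ms (6/5)
2. 426.036ms @ 6/5 + 426.036ms (6/5)
3. 852.071ms @ 12/5 + 426.036ms (6/5)
4. 1278.107ms @ 18/5 + 426.036ms (6/5)
5. 1704.142ms @ 24/5 + 426.036ms (6/5)
6. 2130.178ms @ 6 + 2130.178ms (6)
7. 4260.355ms @ 12 + 1065.089ms (3)
8. 5325.444ms @ 15 + 1065.089ms (3)

note 6 onset = 6b = 2130.178ms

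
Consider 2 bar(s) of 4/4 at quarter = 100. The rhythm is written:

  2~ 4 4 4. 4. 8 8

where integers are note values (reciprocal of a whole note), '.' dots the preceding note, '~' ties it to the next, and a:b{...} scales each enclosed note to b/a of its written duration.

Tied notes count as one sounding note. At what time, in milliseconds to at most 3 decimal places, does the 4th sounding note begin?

note 4 onset = 11/2b = 3300.0ms

1. 0.0ms @ 0 + 1800.0ms (3)
2. 1800.0ms @ 3 + 600.0ms (1)
3. 2400.0ms @ 4 + 900.0ms (3/2)
4. 3300.0ms @ 11/2 + 900.0ms (3/2)
5. 4200.0ms @ 7 + 300.0ms (1/2)
6. 4500.0ms @ 15/2 + 300.0ms (1/2)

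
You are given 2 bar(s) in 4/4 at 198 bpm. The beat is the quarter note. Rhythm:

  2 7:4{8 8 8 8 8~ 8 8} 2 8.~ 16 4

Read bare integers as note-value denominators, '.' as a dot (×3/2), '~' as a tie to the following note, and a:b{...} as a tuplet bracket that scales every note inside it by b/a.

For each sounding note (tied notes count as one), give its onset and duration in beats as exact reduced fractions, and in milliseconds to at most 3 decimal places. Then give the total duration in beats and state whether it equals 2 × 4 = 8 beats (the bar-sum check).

1) 0.0ms=0b +606.061ms=2b
2) 606.061ms=2b +86.58ms=2/7b
3) 692.641ms=16/7b +86.58ms=2/7b
4) 779.221ms=18/7b +86.58ms=2/7b
5) 865.801ms=20/7b +86.58ms=2/7b
6) 952.381ms=22/7b +173.16ms=4/7b
7) 1125.541ms=26/7b +86.58ms=2/7b
8) 1212.121ms=4b +606.061ms=2b
9) 1818.182ms=6b +303.03ms=1b
10) 2121.212ms=7b +303.03ms=1b
Σ=8b of 8 (198bpm 4/4) — PASS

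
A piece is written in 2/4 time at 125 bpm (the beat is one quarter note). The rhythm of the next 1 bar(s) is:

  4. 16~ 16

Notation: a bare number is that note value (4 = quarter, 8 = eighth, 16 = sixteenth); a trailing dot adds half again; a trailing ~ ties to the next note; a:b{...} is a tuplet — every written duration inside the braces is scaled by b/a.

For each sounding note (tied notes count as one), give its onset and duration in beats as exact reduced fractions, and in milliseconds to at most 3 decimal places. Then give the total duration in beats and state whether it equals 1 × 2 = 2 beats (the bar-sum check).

1) 0.0ms=0b +720.0ms=3/2b
2) 720.0ms=3/2b +240.0ms=1/2b
Σ=2b of 2 (125bpm 2/4) — PASS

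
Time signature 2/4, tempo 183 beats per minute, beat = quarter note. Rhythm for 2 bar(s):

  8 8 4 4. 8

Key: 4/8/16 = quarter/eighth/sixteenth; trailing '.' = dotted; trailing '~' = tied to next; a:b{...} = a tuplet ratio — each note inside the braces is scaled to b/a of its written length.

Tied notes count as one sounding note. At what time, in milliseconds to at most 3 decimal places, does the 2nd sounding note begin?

note 2 onset = 1/2b = 163.934ms

1. 0.0ms @ 0 + 163.934ms (1/2)
2. 163.934ms @ 1/2 + 163.934ms (1/2)
3. 327.869ms @ 1 + 327.869ms (1)
4. 655.738ms @ 2 + 491.803ms (3/2)
5. 1147.541ms @ 7/2 + 163.934ms (1/2)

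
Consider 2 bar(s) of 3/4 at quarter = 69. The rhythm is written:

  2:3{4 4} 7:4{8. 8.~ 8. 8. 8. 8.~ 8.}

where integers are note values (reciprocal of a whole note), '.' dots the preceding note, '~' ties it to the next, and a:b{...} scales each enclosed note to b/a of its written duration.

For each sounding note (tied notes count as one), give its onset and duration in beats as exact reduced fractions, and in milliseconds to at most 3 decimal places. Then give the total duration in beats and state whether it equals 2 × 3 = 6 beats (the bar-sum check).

1) 0.0ms=0b +1304.348ms=3/2b
2) 1304.348ms=3/2b +1304.348ms=3/2b
3) 2608.696ms=3b +372.671ms=3/7b
4) 2981.366ms=24/7b +745.342ms=6/7b
5) 3726.708ms=30/7b +372.671ms=3/7b
6) 4099.379ms=33/7b +372.671ms=3/7b
7) 4472.05ms=36/7b +745.342ms=6/7b
Σ=6b of 6 (69bpm 3/4) — PASS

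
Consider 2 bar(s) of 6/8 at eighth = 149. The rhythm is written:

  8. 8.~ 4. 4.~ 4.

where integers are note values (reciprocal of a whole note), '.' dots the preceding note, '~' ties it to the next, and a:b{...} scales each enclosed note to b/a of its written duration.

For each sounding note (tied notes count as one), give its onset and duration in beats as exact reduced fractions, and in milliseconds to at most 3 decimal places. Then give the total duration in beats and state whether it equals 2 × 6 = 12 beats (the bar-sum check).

1) 0.0ms=0b +604.027ms=3/2b
2) 604.027ms=3/2b +1812.081ms=9/2b
3) 2416.107ms=6b +2416.107ms=6b
Σ=12b of 12 (149bpm 6/8) — PASS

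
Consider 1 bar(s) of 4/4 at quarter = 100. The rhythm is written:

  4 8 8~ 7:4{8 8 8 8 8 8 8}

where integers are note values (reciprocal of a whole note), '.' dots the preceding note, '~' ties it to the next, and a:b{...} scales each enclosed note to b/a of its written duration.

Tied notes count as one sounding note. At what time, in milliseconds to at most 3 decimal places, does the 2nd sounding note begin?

1. 0.0ms @ 0 + 600.0ms (1)
2. 600.0ms @ 1 + 300.0ms (1/2)
3. 900.0ms @ 3/2 + 471.429ms (11/14)
4. 1371.429ms @ 16/7 + 171.429ms (2/7)
5. 1542.857ms @ 18/7 + 171.429ms (2/7)
6. 1714.286ms @ 20/7 + 171.429ms (2/7)
7. 1885.714ms @ 22/7 + 171.429ms (2/7)
8. 2057.143ms @ 24/7 + 171.429ms (2/7)
9. 2228.571ms @ 26/7 + 171.429ms (2/7)

note 2 onset = 1b = 600.0ms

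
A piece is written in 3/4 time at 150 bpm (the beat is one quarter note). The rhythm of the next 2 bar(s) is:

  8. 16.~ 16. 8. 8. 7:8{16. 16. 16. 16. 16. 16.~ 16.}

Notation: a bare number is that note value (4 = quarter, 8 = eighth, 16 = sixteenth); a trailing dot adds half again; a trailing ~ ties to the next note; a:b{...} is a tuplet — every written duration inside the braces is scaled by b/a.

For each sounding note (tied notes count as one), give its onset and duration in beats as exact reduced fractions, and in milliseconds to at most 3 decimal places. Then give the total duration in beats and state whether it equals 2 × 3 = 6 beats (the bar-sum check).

1) 0.0ms=0b +300.0ms=3/4b
2) 300.0ms=3/4b +300.0ms=3/4b
3) 600.0ms=3/2b +300.0ms=3/4b
4) 900.0ms=9/4b +300.0ms=3/4b
5) 1200.0ms=3b +171.429ms=3/7b
6) 1371.429ms=24/7b +171.429ms=3/7b
7) 1542.857ms=27/7b +171.429ms=3/7b
8) 1714.286ms=30/7b +171.429ms=3/7b
9) 1885.714ms=33/7b +171.429ms=3/7b
10) 2057.143ms=36/7b +342.857ms=6/7b
Σ=6b of 6 (150bpm 3/4) — PASS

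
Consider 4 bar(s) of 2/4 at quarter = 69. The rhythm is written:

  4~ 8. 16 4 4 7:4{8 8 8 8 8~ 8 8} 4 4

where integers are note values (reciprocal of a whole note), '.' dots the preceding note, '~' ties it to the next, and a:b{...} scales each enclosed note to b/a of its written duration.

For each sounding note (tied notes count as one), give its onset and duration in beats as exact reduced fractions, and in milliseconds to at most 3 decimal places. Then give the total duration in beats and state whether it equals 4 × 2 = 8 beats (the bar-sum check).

1) 0.0ms=0b +1521.739ms=7/4b
2) 1521.739ms=7/4b +217.391ms=1/4b
3) 1739.13ms=2b +869.565ms=1b
4) 2608.696ms=3b +869.565ms=1b
5) 3478.261ms=4b +248.447ms=2/7b
6) 3726.708ms=30/7b +248.447ms=2/7b
7) 3975.155ms=32/7b +248.447ms=2/7b
8) 4223.602ms=34/7b +248.447ms=2/7b
9) 4472.05ms=36/7b +496.894ms=4/7b
10) 4968.944ms=40/7b +248.447ms=2/7b
11) 5217.391ms=6b +869.565ms=1b
12) 6086.957ms=7b +869.565ms=1b
Σ=8b of 8 (69bpm 2/4) — PASS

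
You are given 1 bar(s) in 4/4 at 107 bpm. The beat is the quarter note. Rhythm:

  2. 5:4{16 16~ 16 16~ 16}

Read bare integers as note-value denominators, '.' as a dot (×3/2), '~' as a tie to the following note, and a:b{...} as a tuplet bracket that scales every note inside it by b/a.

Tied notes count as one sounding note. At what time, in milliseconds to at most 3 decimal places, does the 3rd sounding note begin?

1. 0.0ms @ 0 + 1682.243ms (3)
2. 1682.243ms @ 3 + 112.15ms (1/5)
3. 1794.393ms @ 16/5 + 224.299ms (2/5)
4. 2018.692ms @ 18/5 + 224.299ms (2/5)

note 3 onset = 16/5b = 1794.393ms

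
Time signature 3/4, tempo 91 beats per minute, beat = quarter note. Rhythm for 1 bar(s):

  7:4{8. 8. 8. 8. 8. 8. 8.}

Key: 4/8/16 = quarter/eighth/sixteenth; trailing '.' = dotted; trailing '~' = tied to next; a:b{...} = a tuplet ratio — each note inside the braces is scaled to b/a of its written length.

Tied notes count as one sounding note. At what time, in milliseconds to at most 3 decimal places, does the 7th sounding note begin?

1. 0.0ms @ 0 + 282.575ms (3/7)
2. 282.575ms @ 3/7 + 282.575ms (3/7)
3. 565.149ms @ 6/7 + 282.575ms (3/7)
4. 847.724ms @ 9/7 + 282.575ms (3/7)
5. 1130.298ms @ 12/7 + 282.575ms (3/7)
6. 1412.873ms @ 15/7 + 282.575ms (3/7)
7. 1695.447ms @ 18/7 + 282.575ms (3/7)

note 7 onset = 18/7b = 1695.447ms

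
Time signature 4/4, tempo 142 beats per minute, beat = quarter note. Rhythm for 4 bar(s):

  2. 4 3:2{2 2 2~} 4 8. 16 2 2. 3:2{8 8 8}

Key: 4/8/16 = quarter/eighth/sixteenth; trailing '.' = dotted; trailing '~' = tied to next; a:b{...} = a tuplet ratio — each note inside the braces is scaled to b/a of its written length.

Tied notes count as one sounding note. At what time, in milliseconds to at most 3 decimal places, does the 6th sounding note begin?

note 6 onset = 9b = 3802.817ms

1. 0.0ms @ 0 + 1267.606ms (3)
2. 1267.606ms @ 3 + 422.535ms (1)
3. 1690.141ms @ 4 + 563.38ms (4/3)
4. 2253.521ms @ 16/3 + 563.38ms (4/3)
5. 2816.901ms @ 20/3 + 985.915ms (7/3)
6. 3802.817ms @ 9 + 316.901ms (3/4)
7. 4119.718ms @ 39/4 + 105.634ms (1/4)
8. 4225.352ms @ 10 + 845.07ms (2)
9. 5070.423ms @ 12 + 1267.606ms (3)
10. 6338.028ms @ 15 + 140.845ms (1/3)
11. 6478.873ms @ 46/3 + 140.845ms (1/3)
12. 6619.718ms @ 47/3 + 140.845ms (1/3)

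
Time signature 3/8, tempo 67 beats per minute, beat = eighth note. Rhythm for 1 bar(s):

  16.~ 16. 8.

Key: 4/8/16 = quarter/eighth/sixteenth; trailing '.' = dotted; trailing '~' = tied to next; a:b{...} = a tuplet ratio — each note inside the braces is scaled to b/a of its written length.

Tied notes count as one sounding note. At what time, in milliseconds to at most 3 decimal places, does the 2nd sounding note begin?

1. 0.0ms @ 0 + 1343.284ms (3/2)
2. 1343.284ms @ 3/2 + 1343.284ms (3/2)

note 2 onset = 3/2b = 1343.284ms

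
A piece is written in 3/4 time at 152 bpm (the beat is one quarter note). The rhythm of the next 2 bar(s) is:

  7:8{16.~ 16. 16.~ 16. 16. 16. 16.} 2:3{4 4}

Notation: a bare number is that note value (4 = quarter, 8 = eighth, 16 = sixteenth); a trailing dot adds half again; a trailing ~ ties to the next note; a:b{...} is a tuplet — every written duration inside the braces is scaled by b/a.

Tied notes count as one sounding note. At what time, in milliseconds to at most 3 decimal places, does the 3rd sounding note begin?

1. 0.0ms @ 0 + 338.346ms (6/7)
2. 338.346ms @ 6/7 + 338.346ms (6/7)
3. 676.692ms @ 12/7 + 169.173ms (3/7)
4. 845.865ms @ 15/7 + 169.173ms (3/7)
5. 1015.038ms @ 18/7 + 169.173ms (3/7)
6. 1184.211ms @ 3 + 592.105ms (3/2)
7. 1776.316ms @ 9/2 + 592.105ms (3/2)

note 3 onset = 12/7b = 676.692ms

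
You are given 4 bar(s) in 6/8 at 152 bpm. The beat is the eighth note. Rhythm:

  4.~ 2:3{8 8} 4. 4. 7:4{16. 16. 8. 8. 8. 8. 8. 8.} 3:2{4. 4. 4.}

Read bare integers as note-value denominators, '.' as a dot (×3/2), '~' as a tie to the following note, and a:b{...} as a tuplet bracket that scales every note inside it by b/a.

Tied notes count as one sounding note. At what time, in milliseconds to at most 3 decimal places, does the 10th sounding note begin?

1. 0.0ms @ 0 + 1776.316ms (9/2)
2. 1776.316ms @ 9/2 + 592.105ms (3/2)
3. 2368.421ms @ 6 + 1184.211ms (3)
4. 3552.632ms @ 9 + 1184.211ms (3)
5. 4736.842ms @ 12 + 169.173ms (3/7)
6. 4906.015ms @ 87/7 + 169.173ms (3/7)
7. 5075.188ms @ 90/7 + 338.346ms (6/7)
8. 5413.534ms @ 96/7 + 338.346ms (6/7)
9. 5751.88ms @ 102/7 + 338.346ms (6/7)
10. 6090.226ms @ 108/7 + 338.346ms (6/7)
11. 6428.571ms @ 114/7 + 338.346ms (6/7)
12. 6766.917ms @ 120/7 + 338.346ms (6/7)
13. 7105.263ms @ 18 + 789.474ms (2)
14. 7894.737ms @ 20 + 789.474ms (2)
15. 8684.211ms @ 22 + 789.474ms (2)

note 10 onset = 108/7b = 6090.226ms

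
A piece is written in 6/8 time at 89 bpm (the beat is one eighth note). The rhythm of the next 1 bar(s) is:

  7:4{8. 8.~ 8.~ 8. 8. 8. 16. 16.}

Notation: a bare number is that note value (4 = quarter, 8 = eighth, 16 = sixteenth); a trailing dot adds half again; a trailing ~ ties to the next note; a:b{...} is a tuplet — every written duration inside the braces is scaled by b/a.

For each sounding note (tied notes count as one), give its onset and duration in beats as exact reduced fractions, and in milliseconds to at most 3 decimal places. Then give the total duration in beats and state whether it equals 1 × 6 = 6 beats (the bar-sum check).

1) 0.0ms=0b +577.849ms=6/7b
2) 577.849ms=6/7b +1733.547ms=18/7b
3) 2311.396ms=24/7b +577.849ms=6/7b
4) 2889.246ms=30/7b +577.849ms=6/7b
5) 3467.095ms=36/7b +288.925ms=3/7b
6) 3756.019ms=39/7b +288.925ms=3/7b
Σ=6b of 6 (89bpm 6/8) — PASS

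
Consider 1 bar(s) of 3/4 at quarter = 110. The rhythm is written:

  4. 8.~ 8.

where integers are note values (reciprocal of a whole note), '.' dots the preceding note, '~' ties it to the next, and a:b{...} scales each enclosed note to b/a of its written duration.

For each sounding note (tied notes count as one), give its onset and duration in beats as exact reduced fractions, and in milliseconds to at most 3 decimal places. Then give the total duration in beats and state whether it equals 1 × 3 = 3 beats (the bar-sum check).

1) 0.0ms=0b +818.182ms=3/2b
2) 818.182ms=3/2b +818.182ms=3/2b
Σ=3b of 3 (110bpm 3/4) — PASS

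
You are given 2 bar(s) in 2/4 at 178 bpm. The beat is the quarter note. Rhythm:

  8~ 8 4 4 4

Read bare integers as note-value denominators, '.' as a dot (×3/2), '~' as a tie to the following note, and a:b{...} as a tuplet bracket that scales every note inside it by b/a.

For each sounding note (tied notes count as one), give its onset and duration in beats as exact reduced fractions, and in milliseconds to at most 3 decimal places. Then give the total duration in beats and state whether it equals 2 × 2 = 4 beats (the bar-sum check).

1) 0.0ms=0b +337.079ms=1b
2) 337.079ms=1b +337.079ms=1b
3) 674.157ms=2b +337.079ms=1b
4) 1011.236ms=3b +337.079ms=1b
Σ=4b of 4 (178bpm 2/4) — PASS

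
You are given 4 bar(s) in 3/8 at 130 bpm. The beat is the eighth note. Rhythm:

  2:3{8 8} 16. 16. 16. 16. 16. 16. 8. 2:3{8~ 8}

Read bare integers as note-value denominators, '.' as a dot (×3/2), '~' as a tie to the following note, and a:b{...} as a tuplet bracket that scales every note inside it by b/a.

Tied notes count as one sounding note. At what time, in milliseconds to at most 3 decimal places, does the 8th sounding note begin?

1. 0.0ms @ 0 + 692.308ms (3/2)
2. 692.308ms @ 3/2 + 692.308ms (3/2)
3. 1384.615ms @ 3 + 346.154ms (3/4)
4. 1730.769ms @ 15/4 + 346.154ms (3/4)
5. 2076.923ms @ 9/2 + 346.154ms (3/4)
6. 2423.077ms @ 21/4 + 346.154ms (3/4)
7. 2769.231ms @ 6 + 346.154ms (3/4)
8. 3115.385ms @ 27/4 + 346.154ms (3/4)
9. 3461.538ms @ 15/2 + 692.308ms (3/2)
10. 4153.846ms @ 9 + 1384.615ms (3)

note 8 onset = 27/4b = 3115.385ms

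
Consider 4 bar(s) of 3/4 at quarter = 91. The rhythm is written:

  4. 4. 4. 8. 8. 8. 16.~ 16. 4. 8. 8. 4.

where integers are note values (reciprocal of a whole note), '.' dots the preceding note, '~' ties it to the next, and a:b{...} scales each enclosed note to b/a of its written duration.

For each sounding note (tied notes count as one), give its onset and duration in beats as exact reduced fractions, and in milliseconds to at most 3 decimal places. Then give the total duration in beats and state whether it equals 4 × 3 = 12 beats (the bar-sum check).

1) 0.0ms=0b +989.011ms=3/2b
2) 989.011ms=3/2b +989.011ms=3/2b
3) 1978.022ms=3b +989.011ms=3/2b
4) 2967.033ms=9/2b +494.505ms=3/4b
5) 3461.538ms=21/4b +494.505ms=3/4b
6) 3956.044ms=6b +494.505ms=3/4b
7) 4450.549ms=27/4b +494.505ms=3/4b
8) 4945.055ms=15/2b +989.011ms=3/2b
9) 5934.066ms=9b +494.505ms=3/4b
10) 6428.571ms=39/4b +494.505ms=3/4b
11) 6923.077ms=21/2b +989.011ms=3/2b
Σ=12b of 12 (91bpm 3/4) — PASS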